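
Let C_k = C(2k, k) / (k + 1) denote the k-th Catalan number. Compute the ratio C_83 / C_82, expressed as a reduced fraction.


Using C_k = (2k)! / (k! (k+1)!), the ratio C_{k+1}/C_k simplifies to
C_{k+1}/C_k = [(2k+2)! / ((k+1)! (k+2)!)] * [k! (k+1)! / (2k)!]
 = (2k+2)(2k+1) / ((k+1)(k+2)) = 2(2k+1) / (k+2).
For k = 82: 2(2*82 + 1) / (82 + 2) = 330/84 = 55/14.

55/14


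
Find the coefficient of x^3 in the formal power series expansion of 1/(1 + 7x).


Write 1/(1 + c x) = 1/(1 - (-c) x) and apply the geometric-series identity
1/(1 - y) = sum_{k>=0} y^k to get 1/(1 + c x) = sum_{k>=0} (-c)^k x^k.
So the coefficient of x^k is (-c)^k = (-1)^k * c^k.
Here c = 7 and k = 3:
(-7)^3 = -1 * 343 = -343

-343


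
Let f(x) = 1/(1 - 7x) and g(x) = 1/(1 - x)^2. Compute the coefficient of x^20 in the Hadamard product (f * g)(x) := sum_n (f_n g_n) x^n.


f has coefficients f_k = 7^k. For g = 1/(1 - x)^2 the coefficient is g_k = C(k + 1, 1) = k + 1. The Hadamard coefficient is (f * g)_k = 7^k * (k + 1).
For k = 20: 7^20 * 21 = 79792266297612001 * 21 = 1675637592249852021.

1675637592249852021


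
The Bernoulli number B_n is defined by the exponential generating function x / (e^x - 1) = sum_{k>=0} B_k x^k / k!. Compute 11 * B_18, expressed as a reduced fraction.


Bernoulli numbers can also be computed recursively via B_0 = 1 and sum_{j=0}^{m} C(m+1, j) B_j = 0 for m >= 1. Odd-index Bernoulli numbers vanish for k >= 3.
Computing B_18 = 43867/798, so 11 * B_18 = 11 * 43867/798 = 482537/798.

482537/798


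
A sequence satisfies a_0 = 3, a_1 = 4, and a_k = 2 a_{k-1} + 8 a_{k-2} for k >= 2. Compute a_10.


The characteristic equation is t^2 - 2 t - 8 = 0, with roots r_1 = 4 and r_2 = -2 (so c_1 = r_1 + r_2, c_2 = -r_1 r_2 as required).
One can use the closed form a_n = A r_1^n + B r_2^n, but direct iteration is more reliable:
a_0 = 3, a_1 = 4, a_2 = 32, a_3 = 96, a_4 = 448, a_5 = 1664, a_6 = 6912, a_7 = 27136, a_8 = 109568, a_9 = 436224, a_10 = 1748992.
So a_10 = 1748992.

1748992


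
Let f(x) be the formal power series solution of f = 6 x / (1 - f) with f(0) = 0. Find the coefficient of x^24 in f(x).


Apply Lagrange inversion: f = 6 x * phi(f) with phi(t) = 1/(1 - t), so
[x^n] f = 6^n * (1/n) [t^(n-1)] phi(t)^n = 6^n * (1/n) [t^(n-1)] (1 - t)^(-n) = 6^n * (1/n) C(2n - 2, n - 1) = 6^n * C_{n-1}.
For n = 24: C_23 = C(46, 23) / 24 = 8233430727600/24 = 343059613650.
With the 6^24 = 4738381338321616896 factor, the coefficient is 4738381338321616896 * 343059613650 = 1625547271250983831785072230400.

1625547271250983831785072230400


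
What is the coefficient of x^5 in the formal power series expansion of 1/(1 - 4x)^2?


The general identity 1/(1 - c x)^r = sum_{k>=0} c^k C(k + r - 1, r - 1) x^k follows by substituting y = c x into 1/(1 - y)^r = sum_{k>=0} C(k + r - 1, r - 1) y^k.
For c = 4, r = 2, k = 5:
4^5 * C(6, 1) = 1024 * 6 = 6144.

6144


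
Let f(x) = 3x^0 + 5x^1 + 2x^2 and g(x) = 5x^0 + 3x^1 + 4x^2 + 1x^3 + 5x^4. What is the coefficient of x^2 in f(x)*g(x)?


Cauchy product at x^2:
3*4 + 5*3 + 2*5
= 37

37


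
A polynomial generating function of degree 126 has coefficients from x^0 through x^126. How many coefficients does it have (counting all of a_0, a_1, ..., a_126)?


A polynomial of degree 126 takes the form a_0 + a_1 x + ... + a_126 x^126.
The number of coefficients is 126 + 1 = 127.

127


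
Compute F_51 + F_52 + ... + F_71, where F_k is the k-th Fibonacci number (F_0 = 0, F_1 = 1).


Use the identity sum_{k=0}^{N} F_k = F_{N+2} - 1 (which follows from F_{k+2} - F_{k+1} = F_k). Then
sum_{k=51}^{71} F_k = (F_{73} - 1) - (F_{52} - 1) = F_{73} - F_{52}.
Computing: F_{73} = 806515533049393, F_{52} = 32951280099, so
Sum = 806515533049393 - 32951280099 = 806482581769294.

806482581769294


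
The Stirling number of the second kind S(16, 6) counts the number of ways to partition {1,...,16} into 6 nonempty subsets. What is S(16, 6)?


Using the explicit formula S(n,k) = (1/k!) sum_{j=0}^{k} (-1)^(k-j) C(k,j) j^n:
S(16, 6) = 2734926558
Equivalently, S(n,k) is n! times the coefficient of x^n in the EGF (e^x - 1)^k / k!.

2734926558


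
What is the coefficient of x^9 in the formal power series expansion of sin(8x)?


The Maclaurin series is sin(t) = sum_{k>=0} (-1)^k t^(2k+1) / (2k+1)!, so substituting t = 8x, only odd powers of x are nonzero, with coefficient of x^(2k+1) equal to (-1)^k 8^(2k+1) / (2k+1)!.
Write 9 = 2*4 + 1, giving the coefficient (-1)^4 * 8^9 / 9! = 134217728/362880 = 1048576/2835.

1048576/2835


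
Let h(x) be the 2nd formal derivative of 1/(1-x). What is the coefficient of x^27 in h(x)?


Differentiating 2 times: d^2/dx^2 [1/(1-x)] = 2!/(1-x)^3.
The expansion 1/(1-x)^3 = sum_{k>=0} C(k+2, 2) x^k, so the coefficient of x^n in 2!/(1-x)^3 is 2! * C(n+2, 2).
For n = 27: 2 * C(29, 2) = 2 * 406 = 812

812


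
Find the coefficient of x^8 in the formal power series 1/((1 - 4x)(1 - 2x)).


By partial fractions or Cauchy convolution:
The coefficient equals sum_{k=0}^{8} 4^k * 2^(8-k).
= 130816

130816


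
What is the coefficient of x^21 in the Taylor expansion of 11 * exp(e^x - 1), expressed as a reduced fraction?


exp(e^x - 1) = sum_{k>=0} Bell_k x^k / k!, where Bell_k is the k-th Bell number.
So the coefficient of x^21 is 11 * Bell_21 / 21!.
Computing: Bell_21 = 474869816156751 and 21! = 51090942171709440000, giving
11 * 474869816156751/51090942171709440000 = 158289938718917/1548210368839680000.

158289938718917/1548210368839680000


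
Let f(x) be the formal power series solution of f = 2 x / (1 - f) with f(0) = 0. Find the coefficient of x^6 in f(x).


Apply Lagrange inversion: f = 2 x * phi(f) with phi(t) = 1/(1 - t), so
[x^n] f = 2^n * (1/n) [t^(n-1)] phi(t)^n = 2^n * (1/n) [t^(n-1)] (1 - t)^(-n) = 2^n * (1/n) C(2n - 2, n - 1) = 2^n * C_{n-1}.
For n = 6: C_5 = C(10, 5) / 6 = 252/6 = 42.
With the 2^6 = 64 factor, the coefficient is 64 * 42 = 2688.

2688


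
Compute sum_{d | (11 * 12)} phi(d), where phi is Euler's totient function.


First, 11 * 12 = 132. One classical identity is sum_{d | n} phi(d) = n (each k in [1, n] has a unique gcd with n, and among the k's with gcd(k, n) = n/d there are phi(d) of them). So the sum equals 132. We also verify directly:
Divisors of 132: 1, 2, 3, 4, 6, 11, 12, 22, 33, 44, 66, 132.
phi values: 1, 1, 2, 2, 2, 10, 4, 10, 20, 20, 20, 40.
Sum = 132.

132


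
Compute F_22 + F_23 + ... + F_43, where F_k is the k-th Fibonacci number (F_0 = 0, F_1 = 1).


Use the identity sum_{k=0}^{N} F_k = F_{N+2} - 1 (which follows from F_{k+2} - F_{k+1} = F_k). Then
sum_{k=22}^{43} F_k = (F_{45} - 1) - (F_{23} - 1) = F_{45} - F_{23}.
Computing: F_{45} = 1134903170, F_{23} = 28657, so
Sum = 1134903170 - 28657 = 1134874513.

1134874513


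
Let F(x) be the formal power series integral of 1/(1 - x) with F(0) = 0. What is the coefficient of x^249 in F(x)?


1/(1 - x) = sum_{k>=0} x^k. Integrating termwise and using F(0) = 0 gives
F(x) = sum_{k>=0} x^(k+1) / (k+1) = sum_{m>=1} x^m / m = -ln(1 - x).
So the coefficient of x^249 is 1/249 = 1/249.

1/249


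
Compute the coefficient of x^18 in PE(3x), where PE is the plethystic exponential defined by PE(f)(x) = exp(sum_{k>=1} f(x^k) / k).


With f(x) = 3x, the exponent is sum_{k>=1} 3 x^k / k = 3 * (-ln(1 - x)). Exponentiating:
PE(3x) = exp(-3 ln(1 - x)) = 1/(1 - x)^3.
By the negative binomial expansion, [x^n] 1/(1 - x)^3 = C(n + 2, 2).
For n = 18: C(20, 2) = 190.

190


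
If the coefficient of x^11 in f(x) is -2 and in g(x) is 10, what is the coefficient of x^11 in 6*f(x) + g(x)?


Scalar multiplication scales coefficients: 6 * -2 = -12.
Then add the g coefficient: -12 + 10
= -2

-2


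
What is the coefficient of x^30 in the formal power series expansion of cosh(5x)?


The Maclaurin series is cosh(t) = sum_{m>=0} t^(2m) / (2m)!, so substituting t = 5x, only even powers of x are nonzero, with coefficient of x^(2m) equal to 5^(2m) / (2m)!.
For x^30 the coefficient is 5^30/30! = 931322574615478515625/265252859812191058636308480000000 = 11920928955078125/3395236605596045550544748544.

11920928955078125/3395236605596045550544748544


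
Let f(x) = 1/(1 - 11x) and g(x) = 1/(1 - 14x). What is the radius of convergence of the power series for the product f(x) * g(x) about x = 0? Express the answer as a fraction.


The radius of 1/(1 - 11x) is 1/11 (nearest singularity at x = 1/11), and the radius of 1/(1 - 14x) is 1/14.
The product f(x)*g(x) = 1/((1 - 11x)(1 - 14x)) has singularities at both 1/11 and 1/14, so its radius of convergence is the distance to the nearest one:
min(1/11, 1/14) = 1/14.

1/14


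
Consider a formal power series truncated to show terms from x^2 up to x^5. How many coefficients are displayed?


From x^2 to x^5 inclusive, the count is 5 - 2 + 1 = 4.

4


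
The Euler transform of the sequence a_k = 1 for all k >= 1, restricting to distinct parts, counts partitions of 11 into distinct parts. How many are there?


Partitions of 11 into distinct parts can be computed via generating function.
Product (1+x)(1+x^2)(1+x^3)...
The coefficient of x^11 = 12

12


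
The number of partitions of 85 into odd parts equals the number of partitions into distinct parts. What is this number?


Computing partitions of 85 into odd parts (1, 3, 5, ...):
Using the generating function prod_{k>=0} 1/(1-x^(2k+1)),
the count is 121792

121792


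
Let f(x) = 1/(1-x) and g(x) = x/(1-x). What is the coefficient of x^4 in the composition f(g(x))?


First simplify the composition: f(g(x)) = 1/(1 - x/(1-x)) = (1-x)/((1-x) - x) = (1-x)/(1-2x).
Now extract the coefficient. Write (1-x)/(1-2x) = 1/(1-2x) - x/(1-2x).
The coefficient of x^n in 1/(1-2x) is 2^n, and in x/(1-2x) is 2^(n-1) (for n >= 1).
So the coefficient of x^4 is 2^4 - 2^3 = 16 - 8 = 8.

8


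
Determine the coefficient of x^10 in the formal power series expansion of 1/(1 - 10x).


The geometric series identity gives 1/(1 - c x) = sum_{k>=0} c^k x^k, so the coefficient of x^k is c^k.
Here c = 10 and k = 10.
Computing: 10^10 = 10000000000

10000000000


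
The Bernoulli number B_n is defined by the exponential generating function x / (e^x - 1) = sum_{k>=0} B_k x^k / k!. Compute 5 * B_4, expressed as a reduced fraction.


Bernoulli numbers can also be computed recursively via B_0 = 1 and sum_{j=0}^{m} C(m+1, j) B_j = 0 for m >= 1. Odd-index Bernoulli numbers vanish for k >= 3.
Computing B_4 = -1/30, so 5 * B_4 = 5 * -1/30 = -1/6.

-1/6


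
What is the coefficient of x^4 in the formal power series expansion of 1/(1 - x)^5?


The expansion 1/(1 - x)^r = sum_{k>=0} C(k + r - 1, r - 1) x^k follows from the multiset / negative-binomial theorem (or from repeated differentiation of the geometric series).
For r = 5 and k = 4:
C(8, 4) = 40320 / (24 * 24) = 70.

70


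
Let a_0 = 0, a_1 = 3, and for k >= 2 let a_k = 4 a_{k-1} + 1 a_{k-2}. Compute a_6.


Iterating the recurrence forward:
a_0 = 0
a_1 = 3
a_2 = 4*3 + 1*0 = 12
a_3 = 4*12 + 1*3 = 51
a_4 = 4*51 + 1*12 = 216
a_5 = 4*216 + 1*51 = 915
a_6 = 4*915 + 1*216 = 3876
So a_6 = 3876.

3876


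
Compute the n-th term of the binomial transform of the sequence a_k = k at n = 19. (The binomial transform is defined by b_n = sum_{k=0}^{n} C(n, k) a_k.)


With a_k = k, b_n = sum_{k=0}^{n} C(n, k) k. Using k * C(n, k) = n * C(n-1, k-1) gives b_n = n * sum_{k>=1} C(n-1, k-1) = n * 2^(n-1).
For n = 19: 19 * 2^18 = 19 * 262144 = 4980736.

4980736


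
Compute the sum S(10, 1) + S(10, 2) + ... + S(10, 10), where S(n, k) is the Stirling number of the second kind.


By definition, S(n, k) counts partitions of an n-set into exactly k nonempty blocks.
Computing row n = 10 for k = 1..10:
S(10, k): 1, 511, 9330, 34105, 42525, 22827, 5880, 750, 45, 1
Sum = 115975. (This equals Bell_10 since the sum runs over all k.)

115975


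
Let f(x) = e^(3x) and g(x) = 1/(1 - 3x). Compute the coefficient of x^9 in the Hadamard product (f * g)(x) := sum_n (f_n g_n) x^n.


Expanding: f_k = 3^k/k! (from e^(3x)) and g_k = 3^k (from 1/(1 - 3x)). So the Hadamard coefficient (f * g)_k = 3^k 3^k / k! = (9)^k / k!.
For k = 9: 9^9/9! = 387420489/362880 = 4782969/4480.

4782969/4480


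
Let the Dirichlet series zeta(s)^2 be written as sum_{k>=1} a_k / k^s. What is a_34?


The Dirichlet convolution of the constant function 1 with itself gives (1 * 1)(k) = sum_{d | k} 1 = d(k), the number of positive divisors of k.
Since zeta(s) = sum_{k>=1} 1/k^s, we have zeta(s)^2 = sum_{k>=1} d(k)/k^s, so a_k = d(k).
For k = 34: the divisors are 1, 2, 17, 34.
Count = 4.

4


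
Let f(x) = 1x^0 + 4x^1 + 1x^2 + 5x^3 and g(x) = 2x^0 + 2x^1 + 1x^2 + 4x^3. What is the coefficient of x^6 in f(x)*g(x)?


Cauchy product at x^6:
5*4
= 20

20


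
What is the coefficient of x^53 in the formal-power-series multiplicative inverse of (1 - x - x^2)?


Let the inverse be f(x) = sum_{k>=0} a_k x^k. From f(x) * (1 - x - x^2) = 1 and matching coefficients:
 x^0: a_0 = 1.
 x^1: a_1 - a_0 = 0, so a_1 = 1.
 x^k (k >= 2): a_k - a_{k-1} - a_{k-2} = 0, i.e. a_k = a_{k-1} + a_{k-2}.
This is the Fibonacci-type recurrence shifted so that a_0 = a_1 = 1.
Iterating: a_0=1, a_1=1, a_2=2, a_3=3, a_4=5, a_5=8, a_6=13, a_7=21, a_8=34, a_9=55, ...
a_53 = 86267571272.

86267571272


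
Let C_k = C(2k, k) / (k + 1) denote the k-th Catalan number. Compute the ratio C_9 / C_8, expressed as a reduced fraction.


Using C_k = (2k)! / (k! (k+1)!), the ratio C_{k+1}/C_k simplifies to
C_{k+1}/C_k = [(2k+2)! / ((k+1)! (k+2)!)] * [k! (k+1)! / (2k)!]
 = (2k+2)(2k+1) / ((k+1)(k+2)) = 2(2k+1) / (k+2).
For k = 8: 2(2*8 + 1) / (8 + 2) = 34/10 = 17/5.

17/5


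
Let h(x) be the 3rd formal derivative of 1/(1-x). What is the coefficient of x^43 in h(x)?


Differentiating 3 times: d^3/dx^3 [1/(1-x)] = 3!/(1-x)^4.
The expansion 1/(1-x)^4 = sum_{k>=0} C(k+3, 3) x^k, so the coefficient of x^n in 3!/(1-x)^4 is 3! * C(n+3, 3).
For n = 43: 6 * C(46, 3) = 6 * 15180 = 91080

91080


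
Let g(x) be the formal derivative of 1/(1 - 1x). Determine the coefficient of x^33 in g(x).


Differentiate termwise: d/dx sum_{k>=0} 1^k x^k = sum_{k>=1} k 1^k x^(k-1) = sum_{j>=0} (j+1) 1^(j+1) x^j.
Equivalently, d/dx [1/(1 - 1x)] = 1/(1 - 1x)^2.
For j = 33: 34 * 1^34 = 34 * 1 = 34.

34


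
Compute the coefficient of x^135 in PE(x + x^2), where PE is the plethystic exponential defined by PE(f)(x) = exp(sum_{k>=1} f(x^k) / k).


With f(x) = x + x^2, the exponent is sum_{k>=1} (x^k + x^(2k)) / k = -ln(1 - x) - ln(1 - x^2). Exponentiating:
PE(x + x^2) = 1 / ((1 - x)(1 - x^2)).
This is the generating function for partitions of n into parts of size 1 or 2. The number of 2's can be any j in 0..67, and the rest are 1's, so
[x^135] = floor(135/2) + 1 = 68.

68


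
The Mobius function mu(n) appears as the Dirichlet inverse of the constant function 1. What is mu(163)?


163 = 163 (all distinct primes).
mu(163) = (-1)^1 = -1

-1


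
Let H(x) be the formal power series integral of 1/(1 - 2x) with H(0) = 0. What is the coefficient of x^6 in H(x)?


1/(1 - 2x) = sum_{k>=0} 2^k x^k. Integrating termwise with H(0) = 0:
H(x) = sum_{k>=0} 2^k x^(k+1) / (k+1) = sum_{m>=1} 2^(m-1) x^m / m.
For m = 6: 2^5/6 = 32/6 = 16/3.

16/3


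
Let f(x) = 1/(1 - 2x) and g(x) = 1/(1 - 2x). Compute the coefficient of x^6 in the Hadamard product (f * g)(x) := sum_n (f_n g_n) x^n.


f has coefficients f_k = 2^k and g has coefficients g_k = 2^k, so the Hadamard product has coefficient (f*g)_k = 2^k * 2^k = 4^k.
For k = 6: 4^6 = 4096.

4096


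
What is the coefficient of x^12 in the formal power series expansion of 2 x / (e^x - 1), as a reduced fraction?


The exponential generating function for Bernoulli numbers is
x / (e^x - 1) = sum_{k>=0} B_k x^k / k!.
So the coefficient of x^12 in 2 x / (e^x - 1) is 2 B_12 / 12!.
Computing: B_12 = -691/2730, 12! = 479001600, giving
2 * -691/2730 / 479001600 = -691/653837184000.

-691/653837184000


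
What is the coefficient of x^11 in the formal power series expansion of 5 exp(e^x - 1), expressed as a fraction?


exp(e^x - 1) is the exponential generating function for the Bell numbers Bell_k: exp(e^x - 1) = sum_{k>=0} Bell_k x^k / k!.
So the coefficient of x^11 in 5 exp(e^x - 1) is 5 Bell_11 / 11!.
Computing: Bell_11 = 678570 and 11! = 39916800, giving
5 * 678570/39916800 = 22619/266112.

22619/266112


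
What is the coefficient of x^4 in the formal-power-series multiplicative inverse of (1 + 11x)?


The inverse is 1/(1 + 11x). Apply the geometric identity 1/(1 - y) = sum_{k>=0} y^k with y = -11x:
1/(1 + 11x) = sum_{k>=0} (-11)^k x^k.
So the coefficient of x^4 is (-11)^4 = 14641.

14641


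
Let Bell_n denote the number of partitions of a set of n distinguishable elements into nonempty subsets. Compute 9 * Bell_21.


Bell_21 can be computed from the Bell triangle or from Dobinski's identity Bell_n = (1/e) * sum_{k>=0} k^n / k!.
Computing Bell_21 = 474869816156751.
Then 9 * 474869816156751 = 4273828345410759.

4273828345410759


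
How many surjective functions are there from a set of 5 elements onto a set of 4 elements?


By inclusion-exclusion on which target elements are missed, the number of surjections from an n-set onto a k-set is
surj(n, k) = sum_{j=0}^{k} (-1)^j C(k, j) (k - j)^n.
Equivalently surj(n, k) = k! * S(n, k), where S(n, k) is the Stirling number of the second kind.
For n = 5, k = 4:
S(5, 4) = 10, so
surj = 4! * 10 = 24 * 10 = 240.

240


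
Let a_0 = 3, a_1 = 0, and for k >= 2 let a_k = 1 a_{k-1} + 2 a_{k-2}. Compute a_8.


Iterating the recurrence forward:
a_0 = 3
a_1 = 0
a_2 = 1*0 + 2*3 = 6
a_3 = 1*6 + 2*0 = 6
a_4 = 1*6 + 2*6 = 18
a_5 = 1*18 + 2*6 = 30
a_6 = 1*30 + 2*18 = 66
a_7 = 1*66 + 2*30 = 126
a_8 = 1*126 + 2*66 = 258
So a_8 = 258.

258


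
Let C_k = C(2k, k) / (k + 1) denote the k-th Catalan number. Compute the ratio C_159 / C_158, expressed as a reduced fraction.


Using C_k = (2k)! / (k! (k+1)!), the ratio C_{k+1}/C_k simplifies to
C_{k+1}/C_k = [(2k+2)! / ((k+1)! (k+2)!)] * [k! (k+1)! / (2k)!]
 = (2k+2)(2k+1) / ((k+1)(k+2)) = 2(2k+1) / (k+2).
For k = 158: 2(2*158 + 1) / (158 + 2) = 634/160 = 317/80.

317/80


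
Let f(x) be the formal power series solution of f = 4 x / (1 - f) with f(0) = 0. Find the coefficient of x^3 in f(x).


Apply Lagrange inversion: f = 4 x * phi(f) with phi(t) = 1/(1 - t), so
[x^n] f = 4^n * (1/n) [t^(n-1)] phi(t)^n = 4^n * (1/n) [t^(n-1)] (1 - t)^(-n) = 4^n * (1/n) C(2n - 2, n - 1) = 4^n * C_{n-1}.
For n = 3: C_2 = C(4, 2) / 3 = 6/3 = 2.
With the 4^3 = 64 factor, the coefficient is 64 * 2 = 128.

128


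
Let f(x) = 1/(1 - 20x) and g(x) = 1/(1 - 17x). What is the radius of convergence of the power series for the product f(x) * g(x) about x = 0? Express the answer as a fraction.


The radius of 1/(1 - 20x) is 1/20 (nearest singularity at x = 1/20), and the radius of 1/(1 - 17x) is 1/17.
The product f(x)*g(x) = 1/((1 - 20x)(1 - 17x)) has singularities at both 1/20 and 1/17, so its radius of convergence is the distance to the nearest one:
min(1/20, 1/17) = 1/20.

1/20


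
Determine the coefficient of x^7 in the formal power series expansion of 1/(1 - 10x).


The geometric series identity gives 1/(1 - c x) = sum_{k>=0} c^k x^k, so the coefficient of x^k is c^k.
Here c = 10 and k = 7.
Computing: 10^7 = 10000000

10000000


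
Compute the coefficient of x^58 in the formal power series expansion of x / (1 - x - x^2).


Let f(x) = sum_{k>=0} a_k x^k. Multiplying f(x) * (1 - x - x^2) = x and matching coefficients gives a_0 = 0, a_1 = 1, and a_k = a_{k-1} + a_{k-2} for k >= 2. These are the Fibonacci numbers F_k.
Iterating from F_0 = 0, F_1 = 1:
F_0=0, F_1=1, F_2=1, F_3=2, F_4=3, F_5=5, F_6=8, F_7=13, F_8=21, F_9=34, ...
F_58 = 591286729879.

591286729879


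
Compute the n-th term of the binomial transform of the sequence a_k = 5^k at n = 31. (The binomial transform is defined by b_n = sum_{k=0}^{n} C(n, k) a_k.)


With a_k = 5^k, b_n = sum_{k=0}^{n} C(n, k) 5^k = (1 + 5)^n by the binomial theorem.
For n = 31: (1 + 5)^31 = 6^31 = 1326443518324400147398656.

1326443518324400147398656


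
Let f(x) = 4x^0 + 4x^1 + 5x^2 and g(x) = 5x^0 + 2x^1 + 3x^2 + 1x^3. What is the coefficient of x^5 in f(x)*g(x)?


Cauchy product at x^5:
5*1
= 5

5


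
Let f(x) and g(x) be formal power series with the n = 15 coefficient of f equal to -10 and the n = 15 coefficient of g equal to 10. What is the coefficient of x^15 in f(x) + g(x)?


Addition of formal power series is termwise.
The coefficient of x^15 in f + g = -10 + 10
= 0

0


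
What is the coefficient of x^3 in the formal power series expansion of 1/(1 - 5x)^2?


The general identity 1/(1 - c x)^r = sum_{k>=0} c^k C(k + r - 1, r - 1) x^k follows by substituting y = c x into 1/(1 - y)^r = sum_{k>=0} C(k + r - 1, r - 1) y^k.
For c = 5, r = 2, k = 3:
5^3 * C(4, 1) = 125 * 4 = 500.

500


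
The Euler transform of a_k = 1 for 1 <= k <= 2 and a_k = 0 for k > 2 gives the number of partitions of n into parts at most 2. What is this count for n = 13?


Partitions of 13 into parts at most 2:
Using generating function (1-x)^(-1)(1-x^2)^(-1),
the coefficient of x^13 = 7

7


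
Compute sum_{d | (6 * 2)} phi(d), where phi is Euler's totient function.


First, 6 * 2 = 12. One classical identity is sum_{d | n} phi(d) = n (each k in [1, n] has a unique gcd with n, and among the k's with gcd(k, n) = n/d there are phi(d) of them). So the sum equals 12. We also verify directly:
Divisors of 12: 1, 2, 3, 4, 6, 12.
phi values: 1, 1, 2, 2, 2, 4.
Sum = 12.

12


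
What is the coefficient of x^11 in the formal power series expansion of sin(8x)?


The Maclaurin series is sin(t) = sum_{k>=0} (-1)^k t^(2k+1) / (2k+1)!, so substituting t = 8x, only odd powers of x are nonzero, with coefficient of x^(2k+1) equal to (-1)^k 8^(2k+1) / (2k+1)!.
Write 11 = 2*5 + 1, giving the coefficient (-1)^5 * 8^11 / 11! = -8589934592/39916800 = -33554432/155925.

-33554432/155925


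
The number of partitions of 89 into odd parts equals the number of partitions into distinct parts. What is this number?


Computing partitions of 89 into odd parts (1, 3, 5, ...):
Using the generating function prod_{k>=0} 1/(1-x^(2k+1)),
the count is 173682

173682


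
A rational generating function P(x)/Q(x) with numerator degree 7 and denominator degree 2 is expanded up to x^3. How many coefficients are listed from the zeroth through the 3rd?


Expanding up to x^3 gives the coefficients for x^0, x^1, ..., x^3.
That is 3 + 1 = 4 coefficients in total.

4


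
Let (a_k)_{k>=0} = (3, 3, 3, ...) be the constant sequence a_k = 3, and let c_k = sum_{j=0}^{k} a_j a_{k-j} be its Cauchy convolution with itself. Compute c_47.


Since a_j = 3 for all j >= 0, the convolution sum becomes
c_k = sum_{j=0}^{k} 3 * 3 = 9 * (k + 1).
Equivalently, the generating function of (a_k) is 3/(1 - x) and its square is 9/(1 - x)^2 = sum_{k>=0} 9(k + 1) x^k.
For k = 47: 9 * 48 = 432.

432


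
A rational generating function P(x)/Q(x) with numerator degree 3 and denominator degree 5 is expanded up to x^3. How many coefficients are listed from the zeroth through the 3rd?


Expanding up to x^3 gives the coefficients for x^0, x^1, ..., x^3.
That is 3 + 1 = 4 coefficients in total.

4


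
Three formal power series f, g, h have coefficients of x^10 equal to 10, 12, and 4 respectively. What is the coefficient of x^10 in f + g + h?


Series addition is componentwise:
10 + 12 + 4
= 26

26


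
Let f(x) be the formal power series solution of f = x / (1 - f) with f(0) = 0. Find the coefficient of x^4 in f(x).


Apply Lagrange inversion: f = x * phi(f) with phi(t) = 1/(1 - t), so
[x^n] f = (1/n) [t^(n-1)] phi(t)^n = (1/n) [t^(n-1)] (1 - t)^(-n) = (1/n) C(2n - 2, n - 1) = C_{n-1}.
For n = 4: C_3 = C(6, 3) / 4 = 20/4 = 5 = 5.

5


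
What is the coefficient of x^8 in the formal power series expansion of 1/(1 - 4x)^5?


The general identity 1/(1 - c x)^r = sum_{k>=0} c^k C(k + r - 1, r - 1) x^k follows by substituting y = c x into 1/(1 - y)^r = sum_{k>=0} C(k + r - 1, r - 1) y^k.
For c = 4, r = 5, k = 8:
4^8 * C(12, 4) = 65536 * 495 = 32440320.

32440320


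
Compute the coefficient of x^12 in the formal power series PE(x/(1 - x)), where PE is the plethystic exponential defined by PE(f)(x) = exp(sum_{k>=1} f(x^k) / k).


For f(x) = x/(1 - x) we have
sum_{k>=1} f(x^k) / k = sum_{k>=1} (1/k) * x^k / (1 - x^k) = sum_{k, m >= 1} x^(k m) / k,
which after exponentiating simplifies to
PE(x/(1 - x)) = prod_{k>=1} 1 / (1 - x^k).
This is the generating function for the partition function p(n), so the coefficient of x^12 is p(12).
Computing p(12) by dynamic programming over parts 1, 2, ..., 12: p(12) = 77.

77


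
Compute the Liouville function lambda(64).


The Liouville function is lambda(k) = (-1)^Omega(k), where Omega(k) counts the prime factors of k with multiplicity.
Factoring: 64 = 2 * 2 * 2 * 2 * 2 * 2, so Omega(64) = 6.
lambda(64) = (-1)^6 = 1.

1


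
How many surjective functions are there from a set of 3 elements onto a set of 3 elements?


By inclusion-exclusion on which target elements are missed, the number of surjections from an n-set onto a k-set is
surj(n, k) = sum_{j=0}^{k} (-1)^j C(k, j) (k - j)^n.
Equivalently surj(n, k) = k! * S(n, k), where S(n, k) is the Stirling number of the second kind.
For n = 3, k = 3:
S(3, 3) = 1, so
surj = 3! * 1 = 6 * 1 = 6.

6


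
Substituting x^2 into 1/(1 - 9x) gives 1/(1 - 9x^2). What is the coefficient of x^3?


Since 1/(1 - 9x^2) only has even powers of x,
the coefficient of x^3 (odd) is 0.

0


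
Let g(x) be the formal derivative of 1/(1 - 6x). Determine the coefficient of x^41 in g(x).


Differentiate termwise: d/dx sum_{k>=0} 6^k x^k = sum_{k>=1} k 6^k x^(k-1) = sum_{j>=0} (j+1) 6^(j+1) x^j.
Equivalently, d/dx [1/(1 - 6x)] = 6/(1 - 6x)^2.
For j = 41: 42 * 6^42 = 42 * 481229803398374426442198455156736 = 20211651742731725910572335116582912.

20211651742731725910572335116582912


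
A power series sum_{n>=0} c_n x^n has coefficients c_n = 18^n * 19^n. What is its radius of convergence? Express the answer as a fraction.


By the root test (Cauchy-Hadamard), the radius is R = 1 / limsup_n |c_n|^(1/n).
Here |c_n|^(1/n) = (18^n * 19^n)^(1/n) = 18 * 19 = 342 for all n.
So R = 1/342 = 1/342.

1/342


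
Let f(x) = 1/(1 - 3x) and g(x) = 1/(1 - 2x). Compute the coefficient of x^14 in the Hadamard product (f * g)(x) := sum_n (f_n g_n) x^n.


f has coefficients f_k = 3^k and g has coefficients g_k = 2^k, so the Hadamard product has coefficient (f*g)_k = 3^k * 2^k = 6^k.
For k = 14: 6^14 = 78364164096.

78364164096


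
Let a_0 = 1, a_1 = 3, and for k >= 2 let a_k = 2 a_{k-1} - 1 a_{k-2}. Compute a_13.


Iterating the recurrence forward:
a_0 = 1
a_1 = 3
a_2 = 2*3 - 1*1 = 5
a_3 = 2*5 - 1*3 = 7
a_4 = 2*7 - 1*5 = 9
a_5 = 2*9 - 1*7 = 11
a_6 = 2*11 - 1*9 = 13
a_7 = 2*13 - 1*11 = 15
a_8 = 2*15 - 1*13 = 17
a_9 = 2*17 - 1*15 = 19
a_10 = 2*19 - 1*17 = 21
a_11 = 2*21 - 1*19 = 23
a_12 = 2*23 - 1*21 = 25
a_13 = 2*25 - 1*23 = 27
So a_13 = 27.

27


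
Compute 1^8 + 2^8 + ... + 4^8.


This power sum has a closed form given by Faulhaber's formula
sum_{k=1}^{m} k^p = (1 / (p + 1)) * sum_{j=0}^{p} C(p + 1, j) B_j m^(p + 1 - j),
but for small m direct computation is fastest:
1 + 256 + 6561 + 65536 = 72354.

72354


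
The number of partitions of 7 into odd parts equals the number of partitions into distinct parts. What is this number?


Computing partitions of 7 into odd parts (1, 3, 5, ...):
Using the generating function prod_{k>=0} 1/(1-x^(2k+1)),
the count is 5

5


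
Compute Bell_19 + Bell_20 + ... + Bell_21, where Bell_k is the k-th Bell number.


Recall Bell_k counts set partitions of a k-set (with Bell_0 = 1 by convention).
Bell_19 through Bell_21: 5832742205057, 51724158235372, 474869816156751
Sum = 5832742205057 + 51724158235372 + 474869816156751 = 532426716597180.

532426716597180


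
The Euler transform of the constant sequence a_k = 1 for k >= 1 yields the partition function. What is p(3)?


The Euler transform converts the sequence a_k = 1 into the number of integer partitions.
Using the recurrence or dynamic programming:
p(3) = 3

3


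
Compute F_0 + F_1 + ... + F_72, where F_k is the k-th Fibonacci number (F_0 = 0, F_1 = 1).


Use the identity sum_{k=0}^{N} F_k = F_{N+2} - 1 (which follows from F_{k+2} - F_{k+1} = F_k). Then
sum_{k=0}^{72} F_k = (F_{74} - 1) - (F_{1} - 1) = F_{74} - F_{1}.
Computing: F_{74} = 1304969544928657, F_{1} = 1, so
Sum = 1304969544928657 - 1 = 1304969544928656.

1304969544928656


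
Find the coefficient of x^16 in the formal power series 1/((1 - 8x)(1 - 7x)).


By partial fractions or Cauchy convolution:
The coefficient equals sum_{k=0}^{16} 8^k * 7^(16-k).
= 2019169299698041

2019169299698041


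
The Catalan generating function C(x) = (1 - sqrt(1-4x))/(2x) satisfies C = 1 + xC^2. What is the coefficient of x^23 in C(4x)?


Substituting x -> 4x scales the n-th coefficient by 4^n, so [x^23] C(4x) = 4^23 * C_23.
C_23 = C(2*23, 23)/(24) = 8233430727600/24 = 343059613650.
So 4^23 * 343059613650 = 70368744177664 * 343059613650 = 24140674190625098799513600.

24140674190625098799513600


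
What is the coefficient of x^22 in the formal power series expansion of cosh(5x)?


The Maclaurin series is cosh(t) = sum_{m>=0} t^(2m) / (2m)!, so substituting t = 5x, only even powers of x are nonzero, with coefficient of x^(2m) equal to 5^(2m) / (2m)!.
For x^22 the coefficient is 5^22/22! = 2384185791015625/1124000727777607680000 = 3814697265625/1798401164444172288.

3814697265625/1798401164444172288


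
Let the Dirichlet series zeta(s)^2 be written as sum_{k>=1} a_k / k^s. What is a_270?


The Dirichlet convolution of the constant function 1 with itself gives (1 * 1)(k) = sum_{d | k} 1 = d(k), the number of positive divisors of k.
Since zeta(s) = sum_{k>=1} 1/k^s, we have zeta(s)^2 = sum_{k>=1} d(k)/k^s, so a_k = d(k).
For k = 270: the divisors are 1, 2, 3, 5, 6, 9, 10, 15, 18, 27, 30, 45, 54, 90, 135, 270.
Count = 16.

16


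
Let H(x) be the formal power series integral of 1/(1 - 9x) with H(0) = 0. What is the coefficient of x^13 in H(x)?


1/(1 - 9x) = sum_{k>=0} 9^k x^k. Integrating termwise with H(0) = 0:
H(x) = sum_{k>=0} 9^k x^(k+1) / (k+1) = sum_{m>=1} 9^(m-1) x^m / m.
For m = 13: 9^12/13 = 282429536481/13 = 282429536481/13.

282429536481/13


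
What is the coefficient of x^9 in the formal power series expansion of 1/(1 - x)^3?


The negative binomial / multiset identity is
1/(1 - x)^r = sum_{k>=0} C(k + r - 1, r - 1) x^k.
Here r = 3 and k = 9, so the coefficient is
C(9 + 2, 2) = C(11, 2)
= 55

55


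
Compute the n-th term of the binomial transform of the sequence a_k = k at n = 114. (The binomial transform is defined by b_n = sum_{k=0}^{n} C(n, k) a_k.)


With a_k = k, b_n = sum_{k=0}^{n} C(n, k) k. Using k * C(n, k) = n * C(n-1, k-1) gives b_n = n * sum_{k>=1} C(n-1, k-1) = n * 2^(n-1).
For n = 114: 114 * 2^113 = 114 * 10384593717069655257060992658440192 = 1183843683745940699304953163062181888.

1183843683745940699304953163062181888


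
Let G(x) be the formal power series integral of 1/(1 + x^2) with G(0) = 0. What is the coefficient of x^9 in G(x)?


1/(1 + x^2) = sum_{j>=0} (-1)^j x^(2j). Integrating termwise with G(0) = 0:
G(x) = sum_{j>=0} (-1)^j x^(2j+1) / (2j+1) = arctan(x).
Only odd powers are nonzero. For x^9 write 9 = 2*4 + 1, giving
(-1)^4 / 9 = 1/9 = 1/9.

1/9


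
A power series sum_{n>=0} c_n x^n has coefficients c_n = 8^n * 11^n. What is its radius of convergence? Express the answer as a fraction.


By the root test (Cauchy-Hadamard), the radius is R = 1 / limsup_n |c_n|^(1/n).
Here |c_n|^(1/n) = (8^n * 11^n)^(1/n) = 8 * 11 = 88 for all n.
So R = 1/88 = 1/88.

1/88


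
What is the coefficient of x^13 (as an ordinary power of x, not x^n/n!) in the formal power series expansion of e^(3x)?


The exponential series is e^y = sum_{k>=0} y^k / k!. Substituting y = 3x gives
e^(3x) = sum_{k>=0} 3^k x^k / k!.
So the coefficient of x^n is a^n/n! with a = 3, n = 13:
3^13 / 13! = 1594323/6227020800 = 6561/25625600

6561/25625600


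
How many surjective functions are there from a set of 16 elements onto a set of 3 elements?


By inclusion-exclusion on which target elements are missed, the number of surjections from an n-set onto a k-set is
surj(n, k) = sum_{j=0}^{k} (-1)^j C(k, j) (k - j)^n.
Equivalently surj(n, k) = k! * S(n, k), where S(n, k) is the Stirling number of the second kind.
For n = 16, k = 3:
S(16, 3) = 7141686, so
surj = 3! * 7141686 = 6 * 7141686 = 42850116.

42850116


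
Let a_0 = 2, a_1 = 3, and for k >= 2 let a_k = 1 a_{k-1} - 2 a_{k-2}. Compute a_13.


Iterating the recurrence forward:
a_0 = 2
a_1 = 3
a_2 = 1*3 - 2*2 = -1
a_3 = 1*-1 - 2*3 = -7
a_4 = 1*-7 - 2*-1 = -5
a_5 = 1*-5 - 2*-7 = 9
a_6 = 1*9 - 2*-5 = 19
a_7 = 1*19 - 2*9 = 1
a_8 = 1*1 - 2*19 = -37
a_9 = 1*-37 - 2*1 = -39
a_10 = 1*-39 - 2*-37 = 35
a_11 = 1*35 - 2*-39 = 113
a_12 = 1*113 - 2*35 = 43
a_13 = 1*43 - 2*113 = -183
So a_13 = -183.

-183


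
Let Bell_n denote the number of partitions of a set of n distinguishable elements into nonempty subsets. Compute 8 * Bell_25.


Bell_25 can be computed from the Bell triangle or from Dobinski's identity Bell_n = (1/e) * sum_{k>=0} k^n / k!.
Computing Bell_25 = 4638590332229999353.
Then 8 * 4638590332229999353 = 37108722657839994824.

37108722657839994824


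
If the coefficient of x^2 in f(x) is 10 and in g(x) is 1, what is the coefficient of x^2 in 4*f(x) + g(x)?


Scalar multiplication scales coefficients: 4 * 10 = 40.
Then add the g coefficient: 40 + 1
= 41

41


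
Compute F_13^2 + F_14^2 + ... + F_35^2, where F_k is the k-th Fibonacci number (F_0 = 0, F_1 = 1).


There is a standard identity sum_{k=0}^{N} F_k^2 = F_N * F_{N+1} (proved inductively from the telescoping relation F_k^2 = F_k F_{k+1} - F_{k-1} F_k). Then
sum_{k=13}^{35} F_k^2 = F_35 F_36 - F_12 F_13.
Computing: F_35 = 9227465, F_36 = 14930352, F_12 = 144, F_13 = 233.
Sum = 9227465 * 14930352 - 144 * 233 = 137769300484128.

137769300484128


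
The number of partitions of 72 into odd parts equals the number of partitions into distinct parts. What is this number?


Computing partitions of 72 into odd parts (1, 3, 5, ...):
Using the generating function prod_{k>=0} 1/(1-x^(2k+1)),
the count is 36352

36352


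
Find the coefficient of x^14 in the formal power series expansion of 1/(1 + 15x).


Write 1/(1 + c x) = 1/(1 - (-c) x) and apply the geometric-series identity
1/(1 - y) = sum_{k>=0} y^k to get 1/(1 + c x) = sum_{k>=0} (-c)^k x^k.
So the coefficient of x^k is (-c)^k = (-1)^k * c^k.
Here c = 15 and k = 14:
(-15)^14 = 1 * 29192926025390625 = 29192926025390625

29192926025390625


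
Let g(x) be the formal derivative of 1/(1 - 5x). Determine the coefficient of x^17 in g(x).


Differentiate termwise: d/dx sum_{k>=0} 5^k x^k = sum_{k>=1} k 5^k x^(k-1) = sum_{j>=0} (j+1) 5^(j+1) x^j.
Equivalently, d/dx [1/(1 - 5x)] = 5/(1 - 5x)^2.
For j = 17: 18 * 5^18 = 18 * 3814697265625 = 68664550781250.

68664550781250


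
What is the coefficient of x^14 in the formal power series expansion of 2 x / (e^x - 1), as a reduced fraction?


The exponential generating function for Bernoulli numbers is
x / (e^x - 1) = sum_{k>=0} B_k x^k / k!.
So the coefficient of x^14 in 2 x / (e^x - 1) is 2 B_14 / 14!.
Computing: B_14 = 7/6, 14! = 87178291200, giving
2 * 7/6 / 87178291200 = 1/37362124800.

1/37362124800


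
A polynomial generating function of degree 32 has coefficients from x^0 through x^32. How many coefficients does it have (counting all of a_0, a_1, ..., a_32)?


A polynomial of degree 32 takes the form a_0 + a_1 x + ... + a_32 x^32.
The number of coefficients is 32 + 1 = 33.

33


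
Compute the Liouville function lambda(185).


The Liouville function is lambda(k) = (-1)^Omega(k), where Omega(k) counts the prime factors of k with multiplicity.
Factoring: 185 = 5 * 37, so Omega(185) = 2.
lambda(185) = (-1)^2 = 1.

1


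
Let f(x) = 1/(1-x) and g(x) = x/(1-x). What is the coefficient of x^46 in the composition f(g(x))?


First simplify the composition: f(g(x)) = 1/(1 - x/(1-x)) = (1-x)/((1-x) - x) = (1-x)/(1-2x).
Now extract the coefficient. Write (1-x)/(1-2x) = 1/(1-2x) - x/(1-2x).
The coefficient of x^n in 1/(1-2x) is 2^n, and in x/(1-2x) is 2^(n-1) (for n >= 1).
So the coefficient of x^46 is 2^46 - 2^45 = 70368744177664 - 35184372088832 = 35184372088832.

35184372088832


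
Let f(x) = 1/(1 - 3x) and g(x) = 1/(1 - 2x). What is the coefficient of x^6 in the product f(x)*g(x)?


The coefficient of x^n in f*g is the Cauchy product: sum_{k=0}^{n} a^k * b^(n-k).
With a=3, b=2, n=6:
sum_{k=0}^{6} 3^k * 2^(6-k)
= 2059

2059


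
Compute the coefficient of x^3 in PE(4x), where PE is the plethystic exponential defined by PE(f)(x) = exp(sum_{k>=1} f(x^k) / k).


With f(x) = 4x, the exponent is sum_{k>=1} 4 x^k / k = 4 * (-ln(1 - x)). Exponentiating:
PE(4x) = exp(-4 ln(1 - x)) = 1/(1 - x)^4.
By the negative binomial expansion, [x^n] 1/(1 - x)^4 = C(n + 3, 3).
For n = 3: C(6, 3) = 20.

20


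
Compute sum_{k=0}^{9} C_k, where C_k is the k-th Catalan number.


C_0 through C_9: 1, 1, 2, 5, 14, 42, 132, 429, 1430, 4862
Sum = 1 + 1 + 2 + 5 + 14 + 42 + 132 + 429 + 1430 + 4862
= 6918

6918


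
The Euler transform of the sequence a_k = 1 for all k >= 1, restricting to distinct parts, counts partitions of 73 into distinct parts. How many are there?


Partitions of 73 into distinct parts can be computed via generating function.
Product (1+x)(1+x^2)(1+x^3)...
The coefficient of x^73 = 40026

40026


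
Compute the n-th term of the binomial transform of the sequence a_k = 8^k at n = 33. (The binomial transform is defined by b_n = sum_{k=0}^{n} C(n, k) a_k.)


With a_k = 8^k, b_n = sum_{k=0}^{n} C(n, k) 8^k = (1 + 8)^n by the binomial theorem.
For n = 33: (1 + 8)^33 = 9^33 = 30903154382632612361920641803529.

30903154382632612361920641803529


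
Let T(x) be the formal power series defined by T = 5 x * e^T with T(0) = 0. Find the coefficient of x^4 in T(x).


Apply the Lagrange inversion formula: if T = 5 x * phi(T) with phi(t) = e^t, then
[x^n] T = 5^n * (1/n) [t^(n-1)] phi(t)^n = 5^n * (1/n) [t^(n-1)] e^(n t) = 5^n * (1/n) * n^(n-1) / (n-1)! = 5^n * n^(n-1) / n!.
When c = 1 this is the Cayley count of rooted labeled trees on n vertices, divided by n!.
For n = 4: 5^4 * 4^3 / 4! = 625 * 64/24 = 5000/3.

5000/3


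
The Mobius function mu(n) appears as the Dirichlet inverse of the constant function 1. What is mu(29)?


29 = 29 (all distinct primes).
mu(29) = (-1)^1 = -1

-1


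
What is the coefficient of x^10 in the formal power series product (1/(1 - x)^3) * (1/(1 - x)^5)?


Combine the factors: (1/(1 - x)^3) * (1/(1 - x)^5) = 1/(1 - x)^8.
Then use 1/(1 - x)^r = sum_{k>=0} C(k + r - 1, r - 1) x^k with r = 8 and k = 10:
C(17, 7) = 19448.

19448


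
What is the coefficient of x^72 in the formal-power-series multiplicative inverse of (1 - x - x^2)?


Let the inverse be f(x) = sum_{k>=0} a_k x^k. From f(x) * (1 - x - x^2) = 1 and matching coefficients:
 x^0: a_0 = 1.
 x^1: a_1 - a_0 = 0, so a_1 = 1.
 x^k (k >= 2): a_k - a_{k-1} - a_{k-2} = 0, i.e. a_k = a_{k-1} + a_{k-2}.
This is the Fibonacci-type recurrence shifted so that a_0 = a_1 = 1.
Iterating: a_0=1, a_1=1, a_2=2, a_3=3, a_4=5, a_5=8, a_6=13, a_7=21, a_8=34, a_9=55, ...
a_72 = 806515533049393.

806515533049393


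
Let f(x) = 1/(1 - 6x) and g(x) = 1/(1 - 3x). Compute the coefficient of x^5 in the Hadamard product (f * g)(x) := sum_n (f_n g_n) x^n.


f has coefficients f_k = 6^k and g has coefficients g_k = 3^k, so the Hadamard product has coefficient (f*g)_k = 6^k * 3^k = 18^k.
For k = 5: 18^5 = 1889568.

1889568


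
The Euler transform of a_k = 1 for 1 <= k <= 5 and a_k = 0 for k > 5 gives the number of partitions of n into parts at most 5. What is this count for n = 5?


Partitions of 5 into parts at most 5:
Using generating function (1-x)^(-1)(1-x^2)^(-1)...(1-x^5)^(-1),
the coefficient of x^5 = 7

7
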